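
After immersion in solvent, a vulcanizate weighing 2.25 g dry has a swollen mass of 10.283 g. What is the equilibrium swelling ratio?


Q = W_swollen / W_dry
Q = 10.283 / 2.25
Q = 4.57

Q = 4.57


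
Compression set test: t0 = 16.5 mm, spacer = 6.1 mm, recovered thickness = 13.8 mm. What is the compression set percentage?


CS = (t0 - recovered) / (t0 - ts) * 100
= (16.5 - 13.8) / (16.5 - 6.1) * 100
= 2.7 / 10.4 * 100
= 26.0%

26.0%


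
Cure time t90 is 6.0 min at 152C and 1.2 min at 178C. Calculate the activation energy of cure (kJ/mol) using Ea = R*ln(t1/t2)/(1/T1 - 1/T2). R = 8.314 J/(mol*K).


T1 = 425.15 K, T2 = 451.15 K
1/T1 - 1/T2 = 1.3555e-04
ln(t1/t2) = ln(6.0/1.2) = 1.6094
Ea = 8.314 * 1.6094 / 1.3555e-04 = 98712.9304 J/mol
Ea = 98.71 kJ/mol

98.71 kJ/mol


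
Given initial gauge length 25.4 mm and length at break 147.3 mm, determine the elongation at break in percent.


Elongation = (Lf - L0) / L0 * 100
= (147.3 - 25.4) / 25.4 * 100
= 121.9 / 25.4 * 100
= 479.9%

479.9%


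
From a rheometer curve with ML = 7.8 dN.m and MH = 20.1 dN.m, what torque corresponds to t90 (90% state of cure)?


M90 = ML + 0.9 * (MH - ML)
M90 = 7.8 + 0.9 * (20.1 - 7.8)
M90 = 7.8 + 0.9 * 12.3
M90 = 18.87 dN.m

18.87 dN.m


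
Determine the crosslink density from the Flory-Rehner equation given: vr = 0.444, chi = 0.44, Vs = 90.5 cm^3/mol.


ln(1 - vr) = ln(1 - 0.444) = -0.5870
Numerator = -((-0.5870) + 0.444 + 0.44 * 0.444^2) = 0.0562
Denominator = 90.5 * (0.444^(1/3) - 0.444/2) = 48.9504
nu = 0.0562 / 48.9504 = 0.0011 mol/cm^3

0.0011 mol/cm^3


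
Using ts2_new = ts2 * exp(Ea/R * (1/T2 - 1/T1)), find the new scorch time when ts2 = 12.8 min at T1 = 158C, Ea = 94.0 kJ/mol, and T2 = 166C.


Convert temperatures: T1 = 158 + 273.15 = 431.15 K, T2 = 166 + 273.15 = 439.15 K
ts2_new = 12.8 * exp(94000 / 8.314 * (1/439.15 - 1/431.15))
1/T2 - 1/T1 = -4.2252e-05
ts2_new = 7.94 min

7.94 min


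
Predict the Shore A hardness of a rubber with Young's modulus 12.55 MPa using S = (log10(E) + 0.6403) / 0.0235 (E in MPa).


log10(E) = 0.0235*S - 0.6403  =>  S = (log10(E) + 0.6403) / 0.0235
log10(12.55) = 1.098644
S = (1.098644 + 0.6403) / 0.0235 = 1.738944 / 0.0235
S = 74.0

Shore A = 74.0


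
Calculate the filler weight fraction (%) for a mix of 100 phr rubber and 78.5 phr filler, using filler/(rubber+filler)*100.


Filler % = filler / (rubber + filler) * 100
= 78.5 / (100 + 78.5) * 100
= 78.5 / 178.5 * 100
= 43.98%

43.98%


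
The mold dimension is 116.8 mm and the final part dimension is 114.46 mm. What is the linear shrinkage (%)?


Shrinkage = (mold - part) / mold * 100
= (116.8 - 114.46) / 116.8 * 100
= 2.34 / 116.8 * 100
= 2.0%

2.0%


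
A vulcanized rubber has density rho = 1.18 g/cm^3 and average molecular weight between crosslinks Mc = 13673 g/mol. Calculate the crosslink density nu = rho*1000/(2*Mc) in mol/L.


nu = rho * 1000 / (2 * Mc)
nu = 1.18 * 1000 / (2 * 13673)
nu = 1180.0 / 27346
nu = 0.0432 mol/L

0.0432 mol/L


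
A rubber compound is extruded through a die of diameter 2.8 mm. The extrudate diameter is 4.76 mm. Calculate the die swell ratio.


Die swell ratio = D_extrudate / D_die
= 4.76 / 2.8
= 1.7

Die swell = 1.7


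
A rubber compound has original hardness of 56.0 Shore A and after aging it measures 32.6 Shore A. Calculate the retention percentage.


Retention = aged / original * 100
= 32.6 / 56.0 * 100
= 58.2%

58.2%


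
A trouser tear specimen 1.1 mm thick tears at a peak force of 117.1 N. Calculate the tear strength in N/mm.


Tear strength = force / thickness
= 117.1 / 1.1
= 106.45 N/mm

106.45 N/mm


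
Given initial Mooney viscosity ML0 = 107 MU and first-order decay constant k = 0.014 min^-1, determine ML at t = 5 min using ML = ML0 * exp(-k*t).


ML = ML0 * exp(-k * t)
ML = 107 * exp(-0.014 * 5)
ML = 107 * 0.9324
ML = 99.77 MU

99.77 MU


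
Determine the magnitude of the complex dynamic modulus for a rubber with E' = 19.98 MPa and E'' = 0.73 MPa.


|E*| = sqrt(E'^2 + E''^2)
= sqrt(19.98^2 + 0.73^2)
= sqrt(399.2004 + 0.5329)
= 19.993 MPa

19.993 MPa


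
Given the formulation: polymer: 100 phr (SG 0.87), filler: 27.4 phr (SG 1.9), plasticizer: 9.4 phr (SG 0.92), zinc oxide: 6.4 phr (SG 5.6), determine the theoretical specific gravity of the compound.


Sum of weights = 143.2
Volume contributions:
  polymer: 100/0.87 = 114.9425
  filler: 27.4/1.9 = 14.4211
  plasticizer: 9.4/0.92 = 10.2174
  zinc oxide: 6.4/5.6 = 1.1429
Sum of volumes = 140.7238
SG = 143.2 / 140.7238 = 1.018

SG = 1.018


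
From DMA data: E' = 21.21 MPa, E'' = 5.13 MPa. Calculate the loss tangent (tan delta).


tan delta = E'' / E'
= 5.13 / 21.21
= 0.2419

tan delta = 0.2419


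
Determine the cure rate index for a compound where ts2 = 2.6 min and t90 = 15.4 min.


CRI = 100 / (t90 - ts2)
= 100 / (15.4 - 2.6)
= 100 / 12.8
= 7.81 min^-1

7.81 min^-1


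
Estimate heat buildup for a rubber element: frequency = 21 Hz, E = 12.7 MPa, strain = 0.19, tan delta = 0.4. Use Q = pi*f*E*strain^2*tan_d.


Q = pi * f * E * strain^2 * tan_d
= pi * 21 * 12.7 * 0.19^2 * 0.4
= pi * 21 * 12.7 * 0.0361 * 0.4
= 12.0987

Q = 12.0987


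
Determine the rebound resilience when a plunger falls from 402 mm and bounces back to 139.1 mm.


Resilience = h_rebound / h_drop * 100
= 139.1 / 402 * 100
= 34.6%

34.6%


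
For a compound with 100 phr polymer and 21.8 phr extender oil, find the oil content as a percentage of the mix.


Oil % = oil / (100 + oil) * 100
= 21.8 / (100 + 21.8) * 100
= 21.8 / 121.8 * 100
= 17.9%

17.9%


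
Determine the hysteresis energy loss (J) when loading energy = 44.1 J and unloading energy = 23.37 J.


Hysteresis loss = loading - unloading
= 44.1 - 23.37
= 20.73 J

20.73 J


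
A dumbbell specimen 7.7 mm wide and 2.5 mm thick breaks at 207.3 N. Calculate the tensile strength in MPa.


Area = width * thickness = 7.7 * 2.5 = 19.25 mm^2
TS = force / area = 207.3 / 19.25 = 10.77 MPa

10.77 MPa


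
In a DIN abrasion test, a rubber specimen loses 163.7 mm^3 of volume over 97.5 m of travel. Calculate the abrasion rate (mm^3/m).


Rate = volume_loss / distance
= 163.7 / 97.5
= 1.679 mm^3/m

1.679 mm^3/m


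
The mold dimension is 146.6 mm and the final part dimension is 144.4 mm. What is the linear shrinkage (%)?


Shrinkage = (mold - part) / mold * 100
= (146.6 - 144.4) / 146.6 * 100
= 2.2 / 146.6 * 100
= 1.5%

1.5%


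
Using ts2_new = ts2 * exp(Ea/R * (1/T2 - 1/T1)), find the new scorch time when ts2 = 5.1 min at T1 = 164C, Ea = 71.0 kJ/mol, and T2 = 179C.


Convert temperatures: T1 = 164 + 273.15 = 437.15 K, T2 = 179 + 273.15 = 452.15 K
ts2_new = 5.1 * exp(71000 / 8.314 * (1/452.15 - 1/437.15))
1/T2 - 1/T1 = -7.5889e-05
ts2_new = 2.67 min

2.67 min


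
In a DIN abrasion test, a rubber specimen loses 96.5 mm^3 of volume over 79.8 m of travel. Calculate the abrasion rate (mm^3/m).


Rate = volume_loss / distance
= 96.5 / 79.8
= 1.209 mm^3/m

1.209 mm^3/m


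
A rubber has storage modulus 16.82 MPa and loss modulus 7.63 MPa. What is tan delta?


tan delta = E'' / E'
= 7.63 / 16.82
= 0.4536

tan delta = 0.4536


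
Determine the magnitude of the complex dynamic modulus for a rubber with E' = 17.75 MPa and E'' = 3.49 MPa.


|E*| = sqrt(E'^2 + E''^2)
= sqrt(17.75^2 + 3.49^2)
= sqrt(315.0625 + 12.1801)
= 18.09 MPa

18.09 MPa


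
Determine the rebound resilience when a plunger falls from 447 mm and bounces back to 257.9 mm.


Resilience = h_rebound / h_drop * 100
= 257.9 / 447 * 100
= 57.7%

57.7%


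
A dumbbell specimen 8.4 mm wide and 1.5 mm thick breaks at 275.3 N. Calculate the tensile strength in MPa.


Area = width * thickness = 8.4 * 1.5 = 12.6 mm^2
TS = force / area = 275.3 / 12.6 = 21.85 MPa

21.85 MPa


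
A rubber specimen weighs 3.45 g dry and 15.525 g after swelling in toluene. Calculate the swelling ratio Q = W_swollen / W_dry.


Q = W_swollen / W_dry
Q = 15.525 / 3.45
Q = 4.5

Q = 4.5


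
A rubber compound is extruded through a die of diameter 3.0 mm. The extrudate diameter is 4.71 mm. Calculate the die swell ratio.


Die swell ratio = D_extrudate / D_die
= 4.71 / 3.0
= 1.57

Die swell = 1.57


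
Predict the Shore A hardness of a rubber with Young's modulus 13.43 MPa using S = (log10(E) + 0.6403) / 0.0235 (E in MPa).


log10(E) = 0.0235*S - 0.6403  =>  S = (log10(E) + 0.6403) / 0.0235
log10(13.43) = 1.128076
S = (1.128076 + 0.6403) / 0.0235 = 1.768376 / 0.0235
S = 75.3

Shore A = 75.3


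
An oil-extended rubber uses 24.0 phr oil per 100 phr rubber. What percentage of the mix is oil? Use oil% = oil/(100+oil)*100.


Oil % = oil / (100 + oil) * 100
= 24.0 / (100 + 24.0) * 100
= 24.0 / 124.0 * 100
= 19.35%

19.35%


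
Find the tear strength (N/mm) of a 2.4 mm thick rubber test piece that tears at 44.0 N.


Tear strength = force / thickness
= 44.0 / 2.4
= 18.33 N/mm

18.33 N/mm


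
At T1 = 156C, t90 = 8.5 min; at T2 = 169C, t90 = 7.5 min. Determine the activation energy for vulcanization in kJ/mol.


T1 = 429.15 K, T2 = 442.15 K
1/T1 - 1/T2 = 6.8512e-05
ln(t1/t2) = ln(8.5/7.5) = 0.1252
Ea = 8.314 * 0.1252 / 6.8512e-05 = 15188.7444 J/mol
Ea = 15.19 kJ/mol

15.19 kJ/mol


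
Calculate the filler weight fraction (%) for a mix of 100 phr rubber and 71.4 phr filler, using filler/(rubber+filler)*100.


Filler % = filler / (rubber + filler) * 100
= 71.4 / (100 + 71.4) * 100
= 71.4 / 171.4 * 100
= 41.66%

41.66%


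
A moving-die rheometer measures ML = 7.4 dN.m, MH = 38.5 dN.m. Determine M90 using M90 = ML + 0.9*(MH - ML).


M90 = ML + 0.9 * (MH - ML)
M90 = 7.4 + 0.9 * (38.5 - 7.4)
M90 = 7.4 + 0.9 * 31.1
M90 = 35.39 dN.m

35.39 dN.m


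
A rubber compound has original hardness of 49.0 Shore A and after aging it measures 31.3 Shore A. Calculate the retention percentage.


Retention = aged / original * 100
= 31.3 / 49.0 * 100
= 63.9%

63.9%


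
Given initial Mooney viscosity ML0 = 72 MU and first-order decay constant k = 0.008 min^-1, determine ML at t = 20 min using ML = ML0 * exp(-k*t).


ML = ML0 * exp(-k * t)
ML = 72 * exp(-0.008 * 20)
ML = 72 * 0.8521
ML = 61.35 MU

61.35 MU


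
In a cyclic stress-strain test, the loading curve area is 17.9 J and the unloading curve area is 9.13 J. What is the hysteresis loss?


Hysteresis loss = loading - unloading
= 17.9 - 9.13
= 8.77 J

8.77 J


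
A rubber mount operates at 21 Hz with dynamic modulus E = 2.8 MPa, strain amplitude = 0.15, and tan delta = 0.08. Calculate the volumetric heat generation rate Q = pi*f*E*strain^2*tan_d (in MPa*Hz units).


Q = pi * f * E * strain^2 * tan_d
= pi * 21 * 2.8 * 0.15^2 * 0.08
= pi * 21 * 2.8 * 0.0225 * 0.08
= 0.3325

Q = 0.3325


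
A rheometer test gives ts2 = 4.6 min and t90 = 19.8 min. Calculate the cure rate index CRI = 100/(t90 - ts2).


CRI = 100 / (t90 - ts2)
= 100 / (19.8 - 4.6)
= 100 / 15.2
= 6.58 min^-1

6.58 min^-1


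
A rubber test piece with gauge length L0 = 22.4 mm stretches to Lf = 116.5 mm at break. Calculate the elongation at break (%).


Elongation = (Lf - L0) / L0 * 100
= (116.5 - 22.4) / 22.4 * 100
= 94.1 / 22.4 * 100
= 420.1%

420.1%


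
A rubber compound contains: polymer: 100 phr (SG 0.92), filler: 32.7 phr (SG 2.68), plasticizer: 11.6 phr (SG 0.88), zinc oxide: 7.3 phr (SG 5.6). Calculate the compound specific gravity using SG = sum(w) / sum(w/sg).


Sum of weights = 151.6
Volume contributions:
  polymer: 100/0.92 = 108.6957
  filler: 32.7/2.68 = 12.2015
  plasticizer: 11.6/0.88 = 13.1818
  zinc oxide: 7.3/5.6 = 1.3036
Sum of volumes = 135.3825
SG = 151.6 / 135.3825 = 1.12

SG = 1.12


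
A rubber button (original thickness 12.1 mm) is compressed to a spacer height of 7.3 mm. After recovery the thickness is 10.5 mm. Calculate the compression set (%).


CS = (t0 - recovered) / (t0 - ts) * 100
= (12.1 - 10.5) / (12.1 - 7.3) * 100
= 1.6 / 4.8 * 100
= 33.3%

33.3%


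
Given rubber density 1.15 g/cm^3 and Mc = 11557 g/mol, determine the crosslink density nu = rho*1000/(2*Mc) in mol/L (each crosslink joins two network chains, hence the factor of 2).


nu = rho * 1000 / (2 * Mc)
nu = 1.15 * 1000 / (2 * 11557)
nu = 1150.0 / 23114
nu = 0.0498 mol/L

0.0498 mol/L


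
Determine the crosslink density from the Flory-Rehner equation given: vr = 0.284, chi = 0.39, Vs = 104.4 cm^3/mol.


ln(1 - vr) = ln(1 - 0.284) = -0.3341
Numerator = -((-0.3341) + 0.284 + 0.39 * 0.284^2) = 0.0186
Denominator = 104.4 * (0.284^(1/3) - 0.284/2) = 53.7988
nu = 0.0186 / 53.7988 = 3.4609e-04 mol/cm^3

3.4609e-04 mol/cm^3


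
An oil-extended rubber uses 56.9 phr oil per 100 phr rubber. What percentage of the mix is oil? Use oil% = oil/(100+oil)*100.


Oil % = oil / (100 + oil) * 100
= 56.9 / (100 + 56.9) * 100
= 56.9 / 156.9 * 100
= 36.27%

36.27%


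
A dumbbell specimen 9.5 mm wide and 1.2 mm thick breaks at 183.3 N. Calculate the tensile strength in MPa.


Area = width * thickness = 9.5 * 1.2 = 11.4 mm^2
TS = force / area = 183.3 / 11.4 = 16.08 MPa

16.08 MPa


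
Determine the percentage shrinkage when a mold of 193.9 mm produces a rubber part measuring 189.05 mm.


Shrinkage = (mold - part) / mold * 100
= (193.9 - 189.05) / 193.9 * 100
= 4.85 / 193.9 * 100
= 2.5%

2.5%


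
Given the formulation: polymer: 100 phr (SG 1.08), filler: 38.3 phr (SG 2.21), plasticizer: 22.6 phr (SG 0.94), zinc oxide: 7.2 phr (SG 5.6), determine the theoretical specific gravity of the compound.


Sum of weights = 168.1
Volume contributions:
  polymer: 100/1.08 = 92.5926
  filler: 38.3/2.21 = 17.3303
  plasticizer: 22.6/0.94 = 24.0426
  zinc oxide: 7.2/5.6 = 1.2857
Sum of volumes = 135.2512
SG = 168.1 / 135.2512 = 1.243

SG = 1.243


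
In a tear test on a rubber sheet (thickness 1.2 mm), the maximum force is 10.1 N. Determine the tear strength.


Tear strength = force / thickness
= 10.1 / 1.2
= 8.42 N/mm

8.42 N/mm


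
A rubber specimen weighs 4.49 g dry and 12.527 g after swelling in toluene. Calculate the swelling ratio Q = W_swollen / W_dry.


Q = W_swollen / W_dry
Q = 12.527 / 4.49
Q = 2.79

Q = 2.79


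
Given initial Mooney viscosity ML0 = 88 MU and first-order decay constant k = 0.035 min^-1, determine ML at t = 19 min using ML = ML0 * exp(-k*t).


ML = ML0 * exp(-k * t)
ML = 88 * exp(-0.035 * 19)
ML = 88 * 0.5143
ML = 45.26 MU

45.26 MU


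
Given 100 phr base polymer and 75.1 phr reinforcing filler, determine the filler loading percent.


Filler % = filler / (rubber + filler) * 100
= 75.1 / (100 + 75.1) * 100
= 75.1 / 175.1 * 100
= 42.89%

42.89%


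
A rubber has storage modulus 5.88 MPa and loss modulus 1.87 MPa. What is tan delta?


tan delta = E'' / E'
= 1.87 / 5.88
= 0.318

tan delta = 0.318


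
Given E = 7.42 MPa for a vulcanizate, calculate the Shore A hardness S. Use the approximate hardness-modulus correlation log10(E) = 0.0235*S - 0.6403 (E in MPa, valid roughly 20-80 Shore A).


log10(E) = 0.0235*S - 0.6403  =>  S = (log10(E) + 0.6403) / 0.0235
log10(7.42) = 0.870404
S = (0.870404 + 0.6403) / 0.0235 = 1.510704 / 0.0235
S = 64.3

Shore A = 64.3


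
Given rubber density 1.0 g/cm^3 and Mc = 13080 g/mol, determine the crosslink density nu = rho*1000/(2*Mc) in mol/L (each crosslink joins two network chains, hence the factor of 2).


nu = rho * 1000 / (2 * Mc)
nu = 1.0 * 1000 / (2 * 13080)
nu = 1000.0 / 26160
nu = 0.0382 mol/L

0.0382 mol/L


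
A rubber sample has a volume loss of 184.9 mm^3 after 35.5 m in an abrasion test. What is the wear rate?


Rate = volume_loss / distance
= 184.9 / 35.5
= 5.208 mm^3/m

5.208 mm^3/m


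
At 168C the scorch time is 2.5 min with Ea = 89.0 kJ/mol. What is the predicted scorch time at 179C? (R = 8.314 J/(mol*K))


Convert temperatures: T1 = 168 + 273.15 = 441.15 K, T2 = 179 + 273.15 = 452.15 K
ts2_new = 2.5 * exp(89000 / 8.314 * (1/452.15 - 1/441.15))
1/T2 - 1/T1 = -5.5147e-05
ts2_new = 1.39 min

1.39 min


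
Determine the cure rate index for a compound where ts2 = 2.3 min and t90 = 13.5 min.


CRI = 100 / (t90 - ts2)
= 100 / (13.5 - 2.3)
= 100 / 11.2
= 8.93 min^-1

8.93 min^-1


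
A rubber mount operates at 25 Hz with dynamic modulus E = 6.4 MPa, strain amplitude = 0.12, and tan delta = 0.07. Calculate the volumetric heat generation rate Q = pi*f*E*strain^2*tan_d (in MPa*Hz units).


Q = pi * f * E * strain^2 * tan_d
= pi * 25 * 6.4 * 0.12^2 * 0.07
= pi * 25 * 6.4 * 0.0144 * 0.07
= 0.5067

Q = 0.5067


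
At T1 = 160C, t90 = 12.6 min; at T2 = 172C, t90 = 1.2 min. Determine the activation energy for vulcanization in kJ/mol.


T1 = 433.15 K, T2 = 445.15 K
1/T1 - 1/T2 = 6.2235e-05
ln(t1/t2) = ln(12.6/1.2) = 2.3514
Ea = 8.314 * 2.3514 / 6.2235e-05 = 314119.8739 J/mol
Ea = 314.12 kJ/mol

314.12 kJ/mol


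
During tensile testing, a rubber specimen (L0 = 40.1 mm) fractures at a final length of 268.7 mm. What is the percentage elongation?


Elongation = (Lf - L0) / L0 * 100
= (268.7 - 40.1) / 40.1 * 100
= 228.6 / 40.1 * 100
= 570.1%

570.1%


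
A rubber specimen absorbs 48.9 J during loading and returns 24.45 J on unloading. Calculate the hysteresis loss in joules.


Hysteresis loss = loading - unloading
= 48.9 - 24.45
= 24.45 J

24.45 J


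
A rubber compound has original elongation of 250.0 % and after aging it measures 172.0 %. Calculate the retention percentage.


Retention = aged / original * 100
= 172.0 / 250.0 * 100
= 68.8%

68.8%


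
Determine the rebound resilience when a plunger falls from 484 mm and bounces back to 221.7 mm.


Resilience = h_rebound / h_drop * 100
= 221.7 / 484 * 100
= 45.8%

45.8%


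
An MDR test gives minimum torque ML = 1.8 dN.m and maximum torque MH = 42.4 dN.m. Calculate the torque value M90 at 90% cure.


M90 = ML + 0.9 * (MH - ML)
M90 = 1.8 + 0.9 * (42.4 - 1.8)
M90 = 1.8 + 0.9 * 40.6
M90 = 38.34 dN.m

38.34 dN.m


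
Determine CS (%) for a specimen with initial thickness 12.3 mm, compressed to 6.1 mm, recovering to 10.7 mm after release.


CS = (t0 - recovered) / (t0 - ts) * 100
= (12.3 - 10.7) / (12.3 - 6.1) * 100
= 1.6 / 6.2 * 100
= 25.8%

25.8%


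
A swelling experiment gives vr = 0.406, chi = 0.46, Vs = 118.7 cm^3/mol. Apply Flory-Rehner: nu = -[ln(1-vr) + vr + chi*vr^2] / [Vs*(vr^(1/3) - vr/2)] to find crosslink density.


ln(1 - vr) = ln(1 - 0.406) = -0.5209
Numerator = -((-0.5209) + 0.406 + 0.46 * 0.406^2) = 0.0391
Denominator = 118.7 * (0.406^(1/3) - 0.406/2) = 63.7979
nu = 0.0391 / 63.7979 = 6.1211e-04 mol/cm^3

6.1211e-04 mol/cm^3


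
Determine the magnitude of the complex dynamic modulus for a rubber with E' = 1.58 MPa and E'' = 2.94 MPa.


|E*| = sqrt(E'^2 + E''^2)
= sqrt(1.58^2 + 2.94^2)
= sqrt(2.4964 + 8.6436)
= 3.338 MPa

3.338 MPa


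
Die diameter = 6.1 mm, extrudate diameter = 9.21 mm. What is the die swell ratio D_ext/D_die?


Die swell ratio = D_extrudate / D_die
= 9.21 / 6.1
= 1.51

Die swell = 1.51


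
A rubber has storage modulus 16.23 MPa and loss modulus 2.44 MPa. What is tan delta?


tan delta = E'' / E'
= 2.44 / 16.23
= 0.1503

tan delta = 0.1503


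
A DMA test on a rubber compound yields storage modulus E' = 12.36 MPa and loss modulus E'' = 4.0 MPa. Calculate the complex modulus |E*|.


|E*| = sqrt(E'^2 + E''^2)
= sqrt(12.36^2 + 4.0^2)
= sqrt(152.7696 + 16.0000)
= 12.991 MPa

12.991 MPa


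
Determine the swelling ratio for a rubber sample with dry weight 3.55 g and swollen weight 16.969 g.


Q = W_swollen / W_dry
Q = 16.969 / 3.55
Q = 4.78

Q = 4.78


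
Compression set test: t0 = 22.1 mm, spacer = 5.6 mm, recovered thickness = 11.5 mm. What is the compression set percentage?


CS = (t0 - recovered) / (t0 - ts) * 100
= (22.1 - 11.5) / (22.1 - 5.6) * 100
= 10.6 / 16.5 * 100
= 64.2%

64.2%


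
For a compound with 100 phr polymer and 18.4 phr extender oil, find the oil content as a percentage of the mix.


Oil % = oil / (100 + oil) * 100
= 18.4 / (100 + 18.4) * 100
= 18.4 / 118.4 * 100
= 15.54%

15.54%


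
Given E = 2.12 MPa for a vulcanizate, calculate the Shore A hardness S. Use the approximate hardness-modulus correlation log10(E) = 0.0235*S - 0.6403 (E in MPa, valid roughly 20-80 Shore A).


log10(E) = 0.0235*S - 0.6403  =>  S = (log10(E) + 0.6403) / 0.0235
log10(2.12) = 0.326336
S = (0.326336 + 0.6403) / 0.0235 = 0.966636 / 0.0235
S = 41.1

Shore A = 41.1


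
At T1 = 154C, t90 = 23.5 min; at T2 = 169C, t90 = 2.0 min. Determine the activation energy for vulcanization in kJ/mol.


T1 = 427.15 K, T2 = 442.15 K
1/T1 - 1/T2 = 7.9422e-05
ln(t1/t2) = ln(23.5/2.0) = 2.4639
Ea = 8.314 * 2.4639 / 7.9422e-05 = 257919.1784 J/mol
Ea = 257.92 kJ/mol

257.92 kJ/mol


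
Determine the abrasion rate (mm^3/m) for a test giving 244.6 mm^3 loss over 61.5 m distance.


Rate = volume_loss / distance
= 244.6 / 61.5
= 3.977 mm^3/m

3.977 mm^3/m


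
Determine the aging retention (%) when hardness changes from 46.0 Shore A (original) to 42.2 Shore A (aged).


Retention = aged / original * 100
= 42.2 / 46.0 * 100
= 91.7%

91.7%


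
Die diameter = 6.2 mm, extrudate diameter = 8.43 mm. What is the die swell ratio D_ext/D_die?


Die swell ratio = D_extrudate / D_die
= 8.43 / 6.2
= 1.36

Die swell = 1.36


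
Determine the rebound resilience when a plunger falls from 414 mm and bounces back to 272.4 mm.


Resilience = h_rebound / h_drop * 100
= 272.4 / 414 * 100
= 65.8%

65.8%


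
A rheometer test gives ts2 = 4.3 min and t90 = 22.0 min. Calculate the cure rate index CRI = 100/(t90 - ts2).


CRI = 100 / (t90 - ts2)
= 100 / (22.0 - 4.3)
= 100 / 17.7
= 5.65 min^-1

5.65 min^-1


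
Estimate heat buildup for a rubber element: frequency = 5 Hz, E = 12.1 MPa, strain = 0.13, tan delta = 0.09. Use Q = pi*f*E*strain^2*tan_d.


Q = pi * f * E * strain^2 * tan_d
= pi * 5 * 12.1 * 0.13^2 * 0.09
= pi * 5 * 12.1 * 0.0169 * 0.09
= 0.2891

Q = 0.2891


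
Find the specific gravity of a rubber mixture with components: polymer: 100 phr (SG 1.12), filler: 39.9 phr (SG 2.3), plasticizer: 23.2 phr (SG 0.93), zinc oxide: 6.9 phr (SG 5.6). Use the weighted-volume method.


Sum of weights = 170.0
Volume contributions:
  polymer: 100/1.12 = 89.2857
  filler: 39.9/2.3 = 17.3478
  plasticizer: 23.2/0.93 = 24.9462
  zinc oxide: 6.9/5.6 = 1.2321
Sum of volumes = 132.8119
SG = 170.0 / 132.8119 = 1.28

SG = 1.28


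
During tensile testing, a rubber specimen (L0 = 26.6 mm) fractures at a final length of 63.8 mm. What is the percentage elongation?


Elongation = (Lf - L0) / L0 * 100
= (63.8 - 26.6) / 26.6 * 100
= 37.2 / 26.6 * 100
= 139.8%

139.8%


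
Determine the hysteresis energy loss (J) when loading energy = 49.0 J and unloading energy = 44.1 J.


Hysteresis loss = loading - unloading
= 49.0 - 44.1
= 4.9 J

4.9 J


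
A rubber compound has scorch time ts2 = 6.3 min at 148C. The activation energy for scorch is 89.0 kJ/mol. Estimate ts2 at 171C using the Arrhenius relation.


Convert temperatures: T1 = 148 + 273.15 = 421.15 K, T2 = 171 + 273.15 = 444.15 K
ts2_new = 6.3 * exp(89000 / 8.314 * (1/444.15 - 1/421.15))
1/T2 - 1/T1 = -1.2296e-04
ts2_new = 1.69 min

1.69 min


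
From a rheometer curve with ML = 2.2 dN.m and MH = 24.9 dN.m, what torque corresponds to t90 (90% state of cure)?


M90 = ML + 0.9 * (MH - ML)
M90 = 2.2 + 0.9 * (24.9 - 2.2)
M90 = 2.2 + 0.9 * 22.7
M90 = 22.63 dN.m

22.63 dN.m


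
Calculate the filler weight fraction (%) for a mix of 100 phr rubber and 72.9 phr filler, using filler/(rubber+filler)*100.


Filler % = filler / (rubber + filler) * 100
= 72.9 / (100 + 72.9) * 100
= 72.9 / 172.9 * 100
= 42.16%

42.16%


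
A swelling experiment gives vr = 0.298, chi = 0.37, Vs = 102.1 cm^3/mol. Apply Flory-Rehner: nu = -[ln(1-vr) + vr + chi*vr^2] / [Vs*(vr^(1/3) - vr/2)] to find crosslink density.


ln(1 - vr) = ln(1 - 0.298) = -0.3538
Numerator = -((-0.3538) + 0.298 + 0.37 * 0.298^2) = 0.0230
Denominator = 102.1 * (0.298^(1/3) - 0.298/2) = 52.9840
nu = 0.0230 / 52.9840 = 4.3342e-04 mol/cm^3

4.3342e-04 mol/cm^3


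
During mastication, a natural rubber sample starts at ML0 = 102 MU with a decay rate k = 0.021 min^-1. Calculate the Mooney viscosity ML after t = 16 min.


ML = ML0 * exp(-k * t)
ML = 102 * exp(-0.021 * 16)
ML = 102 * 0.7146
ML = 72.89 MU

72.89 MU


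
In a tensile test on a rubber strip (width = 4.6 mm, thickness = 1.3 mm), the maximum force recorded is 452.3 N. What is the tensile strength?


Area = width * thickness = 4.6 * 1.3 = 5.98 mm^2
TS = force / area = 452.3 / 5.98 = 75.64 MPa

75.64 MPa


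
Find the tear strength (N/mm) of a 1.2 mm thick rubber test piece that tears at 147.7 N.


Tear strength = force / thickness
= 147.7 / 1.2
= 123.08 N/mm

123.08 N/mm


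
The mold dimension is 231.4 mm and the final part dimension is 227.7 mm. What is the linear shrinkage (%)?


Shrinkage = (mold - part) / mold * 100
= (231.4 - 227.7) / 231.4 * 100
= 3.7 / 231.4 * 100
= 1.6%

1.6%


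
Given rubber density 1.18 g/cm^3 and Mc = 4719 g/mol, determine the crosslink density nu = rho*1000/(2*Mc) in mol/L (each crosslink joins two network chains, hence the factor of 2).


nu = rho * 1000 / (2 * Mc)
nu = 1.18 * 1000 / (2 * 4719)
nu = 1180.0 / 9438
nu = 0.1250 mol/L

0.1250 mol/L


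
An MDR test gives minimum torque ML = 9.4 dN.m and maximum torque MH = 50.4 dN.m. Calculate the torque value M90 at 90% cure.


M90 = ML + 0.9 * (MH - ML)
M90 = 9.4 + 0.9 * (50.4 - 9.4)
M90 = 9.4 + 0.9 * 41.0
M90 = 46.3 dN.m

46.3 dN.m


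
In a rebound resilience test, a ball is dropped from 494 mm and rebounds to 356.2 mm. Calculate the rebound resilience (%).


Resilience = h_rebound / h_drop * 100
= 356.2 / 494 * 100
= 72.1%

72.1%


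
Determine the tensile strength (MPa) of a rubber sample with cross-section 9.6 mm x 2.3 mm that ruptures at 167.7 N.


Area = width * thickness = 9.6 * 2.3 = 22.08 mm^2
TS = force / area = 167.7 / 22.08 = 7.6 MPa

7.6 MPa


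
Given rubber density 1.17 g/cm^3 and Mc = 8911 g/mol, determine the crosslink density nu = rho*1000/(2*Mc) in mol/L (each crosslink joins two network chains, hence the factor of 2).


nu = rho * 1000 / (2 * Mc)
nu = 1.17 * 1000 / (2 * 8911)
nu = 1170.0 / 17822
nu = 0.0656 mol/L

0.0656 mol/L


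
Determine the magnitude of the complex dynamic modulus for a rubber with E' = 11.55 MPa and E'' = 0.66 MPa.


|E*| = sqrt(E'^2 + E''^2)
= sqrt(11.55^2 + 0.66^2)
= sqrt(133.4025 + 0.4356)
= 11.569 MPa

11.569 MPa


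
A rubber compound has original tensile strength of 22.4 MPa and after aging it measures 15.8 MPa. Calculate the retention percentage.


Retention = aged / original * 100
= 15.8 / 22.4 * 100
= 70.5%

70.5%


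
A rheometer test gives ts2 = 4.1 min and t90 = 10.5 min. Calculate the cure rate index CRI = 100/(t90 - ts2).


CRI = 100 / (t90 - ts2)
= 100 / (10.5 - 4.1)
= 100 / 6.4
= 15.62 min^-1

15.62 min^-1


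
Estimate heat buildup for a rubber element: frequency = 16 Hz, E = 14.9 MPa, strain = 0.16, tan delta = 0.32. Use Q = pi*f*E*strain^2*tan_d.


Q = pi * f * E * strain^2 * tan_d
= pi * 16 * 14.9 * 0.16^2 * 0.32
= pi * 16 * 14.9 * 0.0256 * 0.32
= 6.1354

Q = 6.1354


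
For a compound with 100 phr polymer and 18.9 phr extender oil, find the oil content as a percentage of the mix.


Oil % = oil / (100 + oil) * 100
= 18.9 / (100 + 18.9) * 100
= 18.9 / 118.9 * 100
= 15.9%

15.9%


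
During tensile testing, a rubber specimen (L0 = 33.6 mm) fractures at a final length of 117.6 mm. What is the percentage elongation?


Elongation = (Lf - L0) / L0 * 100
= (117.6 - 33.6) / 33.6 * 100
= 84.0 / 33.6 * 100
= 250.0%

250.0%


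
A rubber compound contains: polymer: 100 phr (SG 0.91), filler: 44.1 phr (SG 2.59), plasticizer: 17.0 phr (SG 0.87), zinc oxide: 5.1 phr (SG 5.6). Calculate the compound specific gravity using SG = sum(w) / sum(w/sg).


Sum of weights = 166.2
Volume contributions:
  polymer: 100/0.91 = 109.8901
  filler: 44.1/2.59 = 17.0270
  plasticizer: 17.0/0.87 = 19.5402
  zinc oxide: 5.1/5.6 = 0.9107
Sum of volumes = 147.3681
SG = 166.2 / 147.3681 = 1.128

SG = 1.128


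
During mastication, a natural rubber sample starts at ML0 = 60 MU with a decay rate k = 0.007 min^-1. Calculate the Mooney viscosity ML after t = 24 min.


ML = ML0 * exp(-k * t)
ML = 60 * exp(-0.007 * 24)
ML = 60 * 0.8454
ML = 50.72 MU

50.72 MU


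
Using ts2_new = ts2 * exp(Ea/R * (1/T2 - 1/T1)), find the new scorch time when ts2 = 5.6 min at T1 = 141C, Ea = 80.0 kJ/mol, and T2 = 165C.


Convert temperatures: T1 = 141 + 273.15 = 414.15 K, T2 = 165 + 273.15 = 438.15 K
ts2_new = 5.6 * exp(80000 / 8.314 * (1/438.15 - 1/414.15))
1/T2 - 1/T1 = -1.3226e-04
ts2_new = 1.57 min

1.57 min


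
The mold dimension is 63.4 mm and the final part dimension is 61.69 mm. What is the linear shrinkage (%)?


Shrinkage = (mold - part) / mold * 100
= (63.4 - 61.69) / 63.4 * 100
= 1.71 / 63.4 * 100
= 2.7%

2.7%


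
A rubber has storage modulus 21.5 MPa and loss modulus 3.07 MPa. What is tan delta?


tan delta = E'' / E'
= 3.07 / 21.5
= 0.1428

tan delta = 0.1428


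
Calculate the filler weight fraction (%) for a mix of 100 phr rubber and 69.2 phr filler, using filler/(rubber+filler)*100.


Filler % = filler / (rubber + filler) * 100
= 69.2 / (100 + 69.2) * 100
= 69.2 / 169.2 * 100
= 40.9%

40.9%


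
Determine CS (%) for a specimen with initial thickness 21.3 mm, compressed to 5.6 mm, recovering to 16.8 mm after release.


CS = (t0 - recovered) / (t0 - ts) * 100
= (21.3 - 16.8) / (21.3 - 5.6) * 100
= 4.5 / 15.7 * 100
= 28.7%

28.7%


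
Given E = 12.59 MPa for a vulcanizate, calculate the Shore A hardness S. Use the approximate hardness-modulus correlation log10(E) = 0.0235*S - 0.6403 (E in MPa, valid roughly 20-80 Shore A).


log10(E) = 0.0235*S - 0.6403  =>  S = (log10(E) + 0.6403) / 0.0235
log10(12.59) = 1.100026
S = (1.100026 + 0.6403) / 0.0235 = 1.740326 / 0.0235
S = 74.1

Shore A = 74.1


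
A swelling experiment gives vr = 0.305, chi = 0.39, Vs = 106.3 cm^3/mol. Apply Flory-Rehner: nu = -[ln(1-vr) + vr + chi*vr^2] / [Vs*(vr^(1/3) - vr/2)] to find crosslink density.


ln(1 - vr) = ln(1 - 0.305) = -0.3638
Numerator = -((-0.3638) + 0.305 + 0.39 * 0.305^2) = 0.0226
Denominator = 106.3 * (0.305^(1/3) - 0.305/2) = 55.3431
nu = 0.0226 / 55.3431 = 4.0771e-04 mol/cm^3

4.0771e-04 mol/cm^3


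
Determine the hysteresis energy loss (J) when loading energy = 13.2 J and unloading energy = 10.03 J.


Hysteresis loss = loading - unloading
= 13.2 - 10.03
= 3.17 J

3.17 J


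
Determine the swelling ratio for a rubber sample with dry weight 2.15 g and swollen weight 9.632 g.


Q = W_swollen / W_dry
Q = 9.632 / 2.15
Q = 4.48

Q = 4.48


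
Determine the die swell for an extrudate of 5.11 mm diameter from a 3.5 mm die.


Die swell ratio = D_extrudate / D_die
= 5.11 / 3.5
= 1.46

Die swell = 1.46


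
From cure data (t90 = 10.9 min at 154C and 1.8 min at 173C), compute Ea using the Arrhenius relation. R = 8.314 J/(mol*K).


T1 = 427.15 K, T2 = 446.15 K
1/T1 - 1/T2 = 9.9699e-05
ln(t1/t2) = ln(10.9/1.8) = 1.8010
Ea = 8.314 * 1.8010 / 9.9699e-05 = 150184.6970 J/mol
Ea = 150.18 kJ/mol

150.18 kJ/mol


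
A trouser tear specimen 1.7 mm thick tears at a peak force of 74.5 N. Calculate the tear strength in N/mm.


Tear strength = force / thickness
= 74.5 / 1.7
= 43.82 N/mm

43.82 N/mm


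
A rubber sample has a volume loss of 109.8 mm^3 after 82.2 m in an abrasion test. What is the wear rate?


Rate = volume_loss / distance
= 109.8 / 82.2
= 1.336 mm^3/m

1.336 mm^3/m


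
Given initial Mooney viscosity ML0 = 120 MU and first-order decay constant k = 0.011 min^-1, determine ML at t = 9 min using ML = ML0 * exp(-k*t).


ML = ML0 * exp(-k * t)
ML = 120 * exp(-0.011 * 9)
ML = 120 * 0.9057
ML = 108.69 MU

108.69 MU


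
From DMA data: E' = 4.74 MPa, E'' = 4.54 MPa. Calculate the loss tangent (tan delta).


tan delta = E'' / E'
= 4.54 / 4.74
= 0.9578

tan delta = 0.9578


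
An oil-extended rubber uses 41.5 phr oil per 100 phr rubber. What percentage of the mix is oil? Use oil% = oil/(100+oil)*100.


Oil % = oil / (100 + oil) * 100
= 41.5 / (100 + 41.5) * 100
= 41.5 / 141.5 * 100
= 29.33%

29.33%


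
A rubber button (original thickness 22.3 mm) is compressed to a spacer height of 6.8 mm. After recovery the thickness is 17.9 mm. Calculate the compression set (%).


CS = (t0 - recovered) / (t0 - ts) * 100
= (22.3 - 17.9) / (22.3 - 6.8) * 100
= 4.4 / 15.5 * 100
= 28.4%

28.4%


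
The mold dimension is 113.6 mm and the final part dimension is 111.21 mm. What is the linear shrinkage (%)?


Shrinkage = (mold - part) / mold * 100
= (113.6 - 111.21) / 113.6 * 100
= 2.39 / 113.6 * 100
= 2.1%

2.1%


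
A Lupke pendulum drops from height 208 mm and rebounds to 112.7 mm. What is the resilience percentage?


Resilience = h_rebound / h_drop * 100
= 112.7 / 208 * 100
= 54.2%

54.2%


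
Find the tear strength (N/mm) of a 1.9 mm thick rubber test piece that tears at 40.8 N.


Tear strength = force / thickness
= 40.8 / 1.9
= 21.47 N/mm

21.47 N/mm


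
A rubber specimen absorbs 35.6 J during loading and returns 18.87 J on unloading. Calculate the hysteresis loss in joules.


Hysteresis loss = loading - unloading
= 35.6 - 18.87
= 16.73 J

16.73 J


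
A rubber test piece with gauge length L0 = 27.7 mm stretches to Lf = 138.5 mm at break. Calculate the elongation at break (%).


Elongation = (Lf - L0) / L0 * 100
= (138.5 - 27.7) / 27.7 * 100
= 110.8 / 27.7 * 100
= 400.0%

400.0%


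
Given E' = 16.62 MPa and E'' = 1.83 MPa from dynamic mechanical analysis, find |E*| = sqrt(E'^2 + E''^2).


|E*| = sqrt(E'^2 + E''^2)
= sqrt(16.62^2 + 1.83^2)
= sqrt(276.2244 + 3.3489)
= 16.72 MPa

16.72 MPa


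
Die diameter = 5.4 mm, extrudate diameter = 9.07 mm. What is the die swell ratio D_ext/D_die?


Die swell ratio = D_extrudate / D_die
= 9.07 / 5.4
= 1.68

Die swell = 1.68


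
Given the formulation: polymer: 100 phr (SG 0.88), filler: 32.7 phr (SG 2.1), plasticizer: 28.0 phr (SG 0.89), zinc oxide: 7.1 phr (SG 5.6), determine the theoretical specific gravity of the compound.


Sum of weights = 167.8
Volume contributions:
  polymer: 100/0.88 = 113.6364
  filler: 32.7/2.1 = 15.5714
  plasticizer: 28.0/0.89 = 31.4607
  zinc oxide: 7.1/5.6 = 1.2679
Sum of volumes = 161.9363
SG = 167.8 / 161.9363 = 1.036

SG = 1.036


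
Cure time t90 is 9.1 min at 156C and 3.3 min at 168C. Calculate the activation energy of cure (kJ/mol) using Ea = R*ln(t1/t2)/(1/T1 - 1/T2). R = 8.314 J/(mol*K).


T1 = 429.15 K, T2 = 441.15 K
1/T1 - 1/T2 = 6.3385e-05
ln(t1/t2) = ln(9.1/3.3) = 1.0144
Ea = 8.314 * 1.0144 / 6.3385e-05 = 133049.3756 J/mol
Ea = 133.05 kJ/mol

133.05 kJ/mol


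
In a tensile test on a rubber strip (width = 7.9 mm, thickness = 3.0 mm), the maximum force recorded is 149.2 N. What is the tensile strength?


Area = width * thickness = 7.9 * 3.0 = 23.7 mm^2
TS = force / area = 149.2 / 23.7 = 6.3 MPa

6.3 MPa


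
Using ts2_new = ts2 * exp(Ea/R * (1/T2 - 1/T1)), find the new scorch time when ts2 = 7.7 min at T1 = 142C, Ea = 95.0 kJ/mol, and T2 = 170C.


Convert temperatures: T1 = 142 + 273.15 = 415.15 K, T2 = 170 + 273.15 = 443.15 K
ts2_new = 7.7 * exp(95000 / 8.314 * (1/443.15 - 1/415.15))
1/T2 - 1/T1 = -1.5220e-04
ts2_new = 1.35 min

1.35 min


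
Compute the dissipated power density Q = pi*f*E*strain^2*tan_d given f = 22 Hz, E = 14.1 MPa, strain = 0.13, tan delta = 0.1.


Q = pi * f * E * strain^2 * tan_d
= pi * 22 * 14.1 * 0.13^2 * 0.1
= pi * 22 * 14.1 * 0.0169 * 0.1
= 1.6469

Q = 1.6469


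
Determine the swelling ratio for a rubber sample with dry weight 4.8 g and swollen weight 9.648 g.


Q = W_swollen / W_dry
Q = 9.648 / 4.8
Q = 2.01

Q = 2.01


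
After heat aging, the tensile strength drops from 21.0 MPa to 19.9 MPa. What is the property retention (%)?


Retention = aged / original * 100
= 19.9 / 21.0 * 100
= 94.8%

94.8%


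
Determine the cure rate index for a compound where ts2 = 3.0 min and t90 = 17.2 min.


CRI = 100 / (t90 - ts2)
= 100 / (17.2 - 3.0)
= 100 / 14.2
= 7.04 min^-1

7.04 min^-1


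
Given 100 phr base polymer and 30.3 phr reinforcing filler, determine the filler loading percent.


Filler % = filler / (rubber + filler) * 100
= 30.3 / (100 + 30.3) * 100
= 30.3 / 130.3 * 100
= 23.25%

23.25%


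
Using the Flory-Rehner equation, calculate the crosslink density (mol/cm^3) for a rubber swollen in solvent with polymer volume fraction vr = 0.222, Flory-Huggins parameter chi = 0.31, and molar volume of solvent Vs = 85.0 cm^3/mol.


ln(1 - vr) = ln(1 - 0.222) = -0.2510
Numerator = -((-0.2510) + 0.222 + 0.31 * 0.222^2) = 0.0138
Denominator = 85.0 * (0.222^(1/3) - 0.222/2) = 42.0329
nu = 0.0138 / 42.0329 = 3.2714e-04 mol/cm^3

3.2714e-04 mol/cm^3


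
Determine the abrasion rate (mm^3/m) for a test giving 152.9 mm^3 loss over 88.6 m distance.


Rate = volume_loss / distance
= 152.9 / 88.6
= 1.726 mm^3/m

1.726 mm^3/m


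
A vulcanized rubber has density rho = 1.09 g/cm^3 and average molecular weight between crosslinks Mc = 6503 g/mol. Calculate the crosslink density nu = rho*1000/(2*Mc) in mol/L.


nu = rho * 1000 / (2 * Mc)
nu = 1.09 * 1000 / (2 * 6503)
nu = 1090.0 / 13006
nu = 0.0838 mol/L

0.0838 mol/L


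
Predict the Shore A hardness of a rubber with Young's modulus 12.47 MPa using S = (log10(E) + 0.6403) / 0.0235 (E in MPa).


log10(E) = 0.0235*S - 0.6403  =>  S = (log10(E) + 0.6403) / 0.0235
log10(12.47) = 1.095866
S = (1.095866 + 0.6403) / 0.0235 = 1.736166 / 0.0235
S = 73.9

Shore A = 73.9


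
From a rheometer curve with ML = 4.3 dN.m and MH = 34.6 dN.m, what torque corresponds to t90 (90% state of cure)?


M90 = ML + 0.9 * (MH - ML)
M90 = 4.3 + 0.9 * (34.6 - 4.3)
M90 = 4.3 + 0.9 * 30.3
M90 = 31.57 dN.m

31.57 dN.m


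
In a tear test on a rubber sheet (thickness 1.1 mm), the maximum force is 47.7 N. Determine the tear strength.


Tear strength = force / thickness
= 47.7 / 1.1
= 43.36 N/mm

43.36 N/mm


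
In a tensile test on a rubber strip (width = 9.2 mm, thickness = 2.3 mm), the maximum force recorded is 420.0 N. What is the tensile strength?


Area = width * thickness = 9.2 * 2.3 = 21.16 mm^2
TS = force / area = 420.0 / 21.16 = 19.85 MPa

19.85 MPa


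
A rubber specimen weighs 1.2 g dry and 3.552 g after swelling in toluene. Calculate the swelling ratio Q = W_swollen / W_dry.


Q = W_swollen / W_dry
Q = 3.552 / 1.2
Q = 2.96

Q = 2.96


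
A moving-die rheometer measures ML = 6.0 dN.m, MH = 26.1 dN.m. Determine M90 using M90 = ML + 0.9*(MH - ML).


M90 = ML + 0.9 * (MH - ML)
M90 = 6.0 + 0.9 * (26.1 - 6.0)
M90 = 6.0 + 0.9 * 20.1
M90 = 24.09 dN.m

24.09 dN.m


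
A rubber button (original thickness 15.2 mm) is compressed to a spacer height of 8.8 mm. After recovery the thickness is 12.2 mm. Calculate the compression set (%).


CS = (t0 - recovered) / (t0 - ts) * 100
= (15.2 - 12.2) / (15.2 - 8.8) * 100
= 3.0 / 6.4 * 100
= 46.9%

46.9%


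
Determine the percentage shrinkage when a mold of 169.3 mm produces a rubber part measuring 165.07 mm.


Shrinkage = (mold - part) / mold * 100
= (169.3 - 165.07) / 169.3 * 100
= 4.23 / 169.3 * 100
= 2.5%

2.5%


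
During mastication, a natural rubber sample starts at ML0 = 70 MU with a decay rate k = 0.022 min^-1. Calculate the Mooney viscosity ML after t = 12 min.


ML = ML0 * exp(-k * t)
ML = 70 * exp(-0.022 * 12)
ML = 70 * 0.7680
ML = 53.76 MU

53.76 MU


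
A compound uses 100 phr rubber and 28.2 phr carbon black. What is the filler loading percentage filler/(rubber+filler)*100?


Filler % = filler / (rubber + filler) * 100
= 28.2 / (100 + 28.2) * 100
= 28.2 / 128.2 * 100
= 22.0%

22.0%


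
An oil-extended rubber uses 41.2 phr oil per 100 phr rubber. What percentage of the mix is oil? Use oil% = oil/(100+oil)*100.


Oil % = oil / (100 + oil) * 100
= 41.2 / (100 + 41.2) * 100
= 41.2 / 141.2 * 100
= 29.18%

29.18%
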